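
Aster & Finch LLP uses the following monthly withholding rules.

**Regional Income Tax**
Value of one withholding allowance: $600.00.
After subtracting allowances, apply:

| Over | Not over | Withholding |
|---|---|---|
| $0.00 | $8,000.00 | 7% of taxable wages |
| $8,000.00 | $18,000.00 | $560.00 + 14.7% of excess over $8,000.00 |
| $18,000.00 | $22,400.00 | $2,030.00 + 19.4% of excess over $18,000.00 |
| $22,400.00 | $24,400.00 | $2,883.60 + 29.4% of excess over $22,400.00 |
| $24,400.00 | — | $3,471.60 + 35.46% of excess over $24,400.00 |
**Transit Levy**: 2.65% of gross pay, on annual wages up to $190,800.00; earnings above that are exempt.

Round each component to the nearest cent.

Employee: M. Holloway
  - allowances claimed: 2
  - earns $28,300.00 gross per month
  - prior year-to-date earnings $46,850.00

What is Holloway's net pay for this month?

$23,121.03

Regional Income Tax: taxable = $28,300.00 − 2×$600.00 = $27,100.00
  $3,471.60 + 35.46% × ($27,100.00 − $24,400.00) = $3,471.60 + 35.46% × $2,700.00 = $4,429.02
Transit Levy: 2.65% × $28,300.00 = $749.95
Total withheld: $4,429.02 + $749.95 = $5,178.97
Net pay: $28,300.00 − $5,178.97 = $23,121.03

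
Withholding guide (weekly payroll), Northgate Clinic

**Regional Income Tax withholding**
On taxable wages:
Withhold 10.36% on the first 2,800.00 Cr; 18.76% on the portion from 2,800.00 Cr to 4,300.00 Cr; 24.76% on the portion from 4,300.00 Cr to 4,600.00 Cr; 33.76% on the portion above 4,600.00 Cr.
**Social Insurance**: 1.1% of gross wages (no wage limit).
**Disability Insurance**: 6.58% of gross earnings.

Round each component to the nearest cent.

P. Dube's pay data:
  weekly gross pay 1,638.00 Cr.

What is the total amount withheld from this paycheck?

295.50 Cr

Regional Income Tax: taxable = 1,638.00 Cr
  10.36% × 1,638.00 Cr = 169.70 Cr
Social Insurance: 1.1% × 1,638.00 Cr = 18.02 Cr
Disability Insurance: 6.58% × 1,638.00 Cr = 107.78 Cr
Total: 169.70 Cr + 18.02 Cr + 107.78 Cr = 295.50 Cr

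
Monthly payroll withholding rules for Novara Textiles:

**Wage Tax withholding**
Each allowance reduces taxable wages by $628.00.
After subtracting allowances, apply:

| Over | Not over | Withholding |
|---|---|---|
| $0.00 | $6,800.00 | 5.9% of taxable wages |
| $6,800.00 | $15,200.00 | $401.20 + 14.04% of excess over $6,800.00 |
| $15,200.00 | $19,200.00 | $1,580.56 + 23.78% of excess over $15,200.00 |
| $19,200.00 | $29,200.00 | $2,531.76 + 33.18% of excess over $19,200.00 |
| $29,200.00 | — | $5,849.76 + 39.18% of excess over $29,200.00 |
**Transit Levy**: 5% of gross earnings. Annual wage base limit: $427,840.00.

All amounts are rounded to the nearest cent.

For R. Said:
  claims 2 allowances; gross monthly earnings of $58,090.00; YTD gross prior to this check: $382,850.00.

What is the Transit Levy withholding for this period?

Transit Levy: cap $427,840.00 − YTD $382,850.00 = $44,990.00 subject; 5% × $44,990.00 = $2,249.50

$2,249.50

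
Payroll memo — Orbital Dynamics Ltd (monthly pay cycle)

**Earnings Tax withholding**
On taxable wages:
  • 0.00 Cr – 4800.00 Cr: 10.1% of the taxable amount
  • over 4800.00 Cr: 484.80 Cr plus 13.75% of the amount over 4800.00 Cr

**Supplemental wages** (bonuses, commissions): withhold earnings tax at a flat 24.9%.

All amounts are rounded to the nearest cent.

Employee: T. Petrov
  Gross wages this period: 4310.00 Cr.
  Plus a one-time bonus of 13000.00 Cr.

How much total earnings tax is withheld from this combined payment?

3672.31 Cr

Earnings Tax: taxable = 4310.00 Cr
  10.1% × 4310.00 Cr = 435.31 Cr
Supplemental (24.9% flat on bonus): 24.9% × 13000.00 Cr = 3237.00 Cr
Total earnings tax: 435.31 Cr + 3237.00 Cr = 3672.31 Cr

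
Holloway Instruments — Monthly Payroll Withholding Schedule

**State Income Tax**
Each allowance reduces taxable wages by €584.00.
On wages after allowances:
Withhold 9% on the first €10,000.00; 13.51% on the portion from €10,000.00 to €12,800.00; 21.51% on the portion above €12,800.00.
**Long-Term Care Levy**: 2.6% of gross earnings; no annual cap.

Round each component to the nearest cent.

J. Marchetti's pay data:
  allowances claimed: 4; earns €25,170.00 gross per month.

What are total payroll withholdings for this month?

State Income Tax: taxable = €25,170.00 − 4×€584.00 = €22,834.00
  €1,278.28 + 21.51% × (€22,834.00 − €12,800.00) = €1,278.28 + 21.51% × €10,034.00 = €3,436.59
Long-Term Care Levy: 2.6% × €25,170.00 = €654.42
Total: €3,436.59 + €654.42 = €4,091.01

€4,091.01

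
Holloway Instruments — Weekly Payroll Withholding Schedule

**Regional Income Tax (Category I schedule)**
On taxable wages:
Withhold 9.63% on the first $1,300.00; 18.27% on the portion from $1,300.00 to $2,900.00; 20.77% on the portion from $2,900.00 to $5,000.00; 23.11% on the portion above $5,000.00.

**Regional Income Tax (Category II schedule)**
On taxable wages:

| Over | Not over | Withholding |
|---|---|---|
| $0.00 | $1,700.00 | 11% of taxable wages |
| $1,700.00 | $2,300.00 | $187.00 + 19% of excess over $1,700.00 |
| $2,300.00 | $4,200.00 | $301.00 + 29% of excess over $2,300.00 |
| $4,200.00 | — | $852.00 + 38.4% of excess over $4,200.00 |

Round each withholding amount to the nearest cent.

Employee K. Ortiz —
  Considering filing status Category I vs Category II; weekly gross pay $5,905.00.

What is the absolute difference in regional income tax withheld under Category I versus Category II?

$443.89

Regional Income Tax (Category I): taxable = $5,905.00
  $853.68 + 23.11% × ($5,905.00 − $5,000.00) = $853.68 + 23.11% × $905.00 = $1,062.83
Regional Income Tax (Category II): taxable = $5,905.00
  $852.00 + 38.4% × ($5,905.00 − $4,200.00) = $852.00 + 38.4% × $1,705.00 = $1,506.72
Difference: |$1,062.83 − $1,506.72| = $443.89 (higher under Category II)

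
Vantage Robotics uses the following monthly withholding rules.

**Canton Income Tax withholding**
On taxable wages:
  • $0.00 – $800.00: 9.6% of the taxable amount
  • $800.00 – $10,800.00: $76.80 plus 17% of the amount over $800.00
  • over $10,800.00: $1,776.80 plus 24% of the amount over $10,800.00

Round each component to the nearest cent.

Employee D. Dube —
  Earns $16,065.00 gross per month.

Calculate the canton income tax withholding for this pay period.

$3,040.40

Canton Income Tax: taxable = $16,065.00
  $1,776.80 + 24% × ($16,065.00 − $10,800.00) = $1,776.80 + 24% × $5,265.00 = $3,040.40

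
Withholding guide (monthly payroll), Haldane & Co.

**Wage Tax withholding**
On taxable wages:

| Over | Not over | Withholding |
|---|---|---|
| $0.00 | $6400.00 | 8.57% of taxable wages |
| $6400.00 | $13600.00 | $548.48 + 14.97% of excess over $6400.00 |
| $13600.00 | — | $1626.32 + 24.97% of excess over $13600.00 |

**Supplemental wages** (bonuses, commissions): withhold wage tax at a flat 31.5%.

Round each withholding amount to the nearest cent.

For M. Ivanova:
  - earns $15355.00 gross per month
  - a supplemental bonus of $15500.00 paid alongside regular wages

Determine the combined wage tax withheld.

Wage Tax: taxable = $15355.00
  $1626.32 + 24.97% × ($15355.00 − $13600.00) = $1626.32 + 24.97% × $1755.00 = $2064.54
Supplemental (31.5% flat on bonus): 31.5% × $15500.00 = $4882.50
Total wage tax: $2064.54 + $4882.50 = $6947.04

$6947.04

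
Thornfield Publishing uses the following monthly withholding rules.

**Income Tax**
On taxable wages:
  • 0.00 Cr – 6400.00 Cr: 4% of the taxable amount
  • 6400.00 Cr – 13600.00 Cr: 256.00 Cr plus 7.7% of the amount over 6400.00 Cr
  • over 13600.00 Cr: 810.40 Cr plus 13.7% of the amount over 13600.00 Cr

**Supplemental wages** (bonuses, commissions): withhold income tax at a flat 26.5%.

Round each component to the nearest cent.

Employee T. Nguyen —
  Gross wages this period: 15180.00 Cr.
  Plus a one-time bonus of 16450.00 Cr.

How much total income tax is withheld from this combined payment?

5386.11 Cr

Income Tax: taxable = 15180.00 Cr
  810.40 Cr + 13.7% × (15180.00 Cr − 13600.00 Cr) = 810.40 Cr + 13.7% × 1580.00 Cr = 1026.86 Cr
Supplemental (26.5% flat on bonus): 26.5% × 16450.00 Cr = 4359.25 Cr
Total income tax: 1026.86 Cr + 4359.25 Cr = 5386.11 Cr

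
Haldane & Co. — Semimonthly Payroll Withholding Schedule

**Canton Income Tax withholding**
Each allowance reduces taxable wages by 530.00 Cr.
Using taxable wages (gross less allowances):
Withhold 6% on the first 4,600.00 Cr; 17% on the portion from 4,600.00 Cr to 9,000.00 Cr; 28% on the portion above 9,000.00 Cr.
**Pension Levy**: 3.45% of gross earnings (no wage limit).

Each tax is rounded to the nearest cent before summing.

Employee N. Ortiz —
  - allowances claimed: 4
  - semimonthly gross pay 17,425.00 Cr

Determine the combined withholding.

Canton Income Tax: taxable = 17,425.00 Cr − 4×530.00 Cr = 15,305.00 Cr
  1,024.00 Cr + 28% × (15,305.00 Cr − 9,000.00 Cr) = 1,024.00 Cr + 28% × 6,305.00 Cr = 2,789.40 Cr
Pension Levy: 3.45% × 17,425.00 Cr = 601.16 Cr
Total: 2,789.40 Cr + 601.16 Cr = 3,390.56 Cr

3,390.56 Cr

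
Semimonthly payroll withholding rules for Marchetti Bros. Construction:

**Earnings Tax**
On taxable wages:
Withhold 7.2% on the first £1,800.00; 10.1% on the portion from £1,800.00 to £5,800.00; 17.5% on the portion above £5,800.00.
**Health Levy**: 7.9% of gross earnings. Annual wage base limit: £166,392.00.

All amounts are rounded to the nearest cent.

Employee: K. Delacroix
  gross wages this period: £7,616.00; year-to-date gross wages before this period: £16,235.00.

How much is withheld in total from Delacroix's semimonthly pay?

£1,453.06

Earnings Tax: taxable = £7,616.00
  £533.60 + 17.5% × (£7,616.00 − £5,800.00) = £533.60 + 17.5% × £1,816.00 = £851.40
Health Levy: 7.9% × £7,616.00 = £601.66
Total: £851.40 + £601.66 = £1,453.06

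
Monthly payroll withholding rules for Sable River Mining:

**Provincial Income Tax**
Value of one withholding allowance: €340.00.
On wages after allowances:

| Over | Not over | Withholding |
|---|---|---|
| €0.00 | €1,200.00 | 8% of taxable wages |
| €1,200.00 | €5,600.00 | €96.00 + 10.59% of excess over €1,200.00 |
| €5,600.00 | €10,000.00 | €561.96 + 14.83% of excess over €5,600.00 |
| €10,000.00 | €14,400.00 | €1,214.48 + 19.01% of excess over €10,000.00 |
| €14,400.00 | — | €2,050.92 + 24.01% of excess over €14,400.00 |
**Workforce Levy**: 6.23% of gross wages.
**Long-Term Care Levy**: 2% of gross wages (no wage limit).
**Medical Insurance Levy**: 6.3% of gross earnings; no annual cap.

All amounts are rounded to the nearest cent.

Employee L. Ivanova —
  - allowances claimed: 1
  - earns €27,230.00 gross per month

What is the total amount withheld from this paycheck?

€9,006.29

Provincial Income Tax: taxable = €27,230.00 − 1×€340.00 = €26,890.00
  €2,050.92 + 24.01% × (€26,890.00 − €14,400.00) = €2,050.92 + 24.01% × €12,490.00 = €5,049.77
Workforce Levy: 6.23% × €27,230.00 = €1,696.43
Long-Term Care Levy: 2% × €27,230.00 = €544.60
Medical Insurance Levy: 6.3% × €27,230.00 = €1,715.49
Total: €5,049.77 + €1,696.43 + €544.60 + €1,715.49 = €9,006.29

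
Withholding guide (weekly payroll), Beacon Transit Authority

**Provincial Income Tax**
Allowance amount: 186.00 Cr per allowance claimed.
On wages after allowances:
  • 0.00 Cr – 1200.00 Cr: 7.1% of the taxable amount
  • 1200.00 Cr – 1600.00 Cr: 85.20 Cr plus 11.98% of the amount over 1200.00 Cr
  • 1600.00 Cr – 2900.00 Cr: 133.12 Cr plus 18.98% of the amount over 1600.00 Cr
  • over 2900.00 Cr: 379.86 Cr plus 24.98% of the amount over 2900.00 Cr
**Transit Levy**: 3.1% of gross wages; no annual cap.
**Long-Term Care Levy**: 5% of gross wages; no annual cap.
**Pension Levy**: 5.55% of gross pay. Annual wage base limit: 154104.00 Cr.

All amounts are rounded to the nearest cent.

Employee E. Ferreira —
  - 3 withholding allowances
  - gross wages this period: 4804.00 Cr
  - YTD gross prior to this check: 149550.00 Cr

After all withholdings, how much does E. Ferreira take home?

3446.04 Cr

Provincial Income Tax: taxable = 4804.00 Cr − 3×186.00 Cr = 4246.00 Cr
  379.86 Cr + 24.98% × (4246.00 Cr − 2900.00 Cr) = 379.86 Cr + 24.98% × 1346.00 Cr = 716.09 Cr
Transit Levy: 3.1% × 4804.00 Cr = 148.92 Cr
Long-Term Care Levy: 5% × 4804.00 Cr = 240.20 Cr
Pension Levy: cap 154104.00 Cr − YTD 149550.00 Cr = 4554.00 Cr subject; 5.55% × 4554.00 Cr = 252.75 Cr
Total withheld: 716.09 Cr + 148.92 Cr + 240.20 Cr + 252.75 Cr = 1357.96 Cr
Net pay: 4804.00 Cr − 1357.96 Cr = 3446.04 Cr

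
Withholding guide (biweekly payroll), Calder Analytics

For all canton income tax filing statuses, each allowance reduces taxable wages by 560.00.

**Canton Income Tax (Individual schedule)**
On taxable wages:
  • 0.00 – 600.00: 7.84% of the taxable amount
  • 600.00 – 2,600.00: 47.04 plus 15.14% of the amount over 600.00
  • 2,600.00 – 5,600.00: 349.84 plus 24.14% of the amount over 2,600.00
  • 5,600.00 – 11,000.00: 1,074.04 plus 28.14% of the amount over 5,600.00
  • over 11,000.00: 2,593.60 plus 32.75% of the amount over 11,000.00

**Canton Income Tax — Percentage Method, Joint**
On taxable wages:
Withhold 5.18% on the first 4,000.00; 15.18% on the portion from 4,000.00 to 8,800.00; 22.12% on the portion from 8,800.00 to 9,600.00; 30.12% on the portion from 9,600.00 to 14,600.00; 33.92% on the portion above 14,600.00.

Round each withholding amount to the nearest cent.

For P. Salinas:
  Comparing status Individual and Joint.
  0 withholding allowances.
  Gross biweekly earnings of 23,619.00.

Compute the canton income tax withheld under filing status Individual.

6,726.32

Canton Income Tax (Individual): taxable = 23,619.00
  2,593.60 + 32.75% × (23,619.00 − 11,000.00) = 2,593.60 + 32.75% × 12,619.00 = 6,726.32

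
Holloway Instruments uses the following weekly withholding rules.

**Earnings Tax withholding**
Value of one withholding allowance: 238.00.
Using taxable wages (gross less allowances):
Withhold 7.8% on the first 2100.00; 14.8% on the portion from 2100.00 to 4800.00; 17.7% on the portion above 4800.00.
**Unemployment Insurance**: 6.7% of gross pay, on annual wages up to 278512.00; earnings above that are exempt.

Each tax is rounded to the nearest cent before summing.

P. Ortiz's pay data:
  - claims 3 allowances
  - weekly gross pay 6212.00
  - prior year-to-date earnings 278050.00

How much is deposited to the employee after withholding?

Earnings Tax: taxable = 6212.00 − 3×238.00 = 5498.00
  563.40 + 17.7% × (5498.00 − 4800.00) = 563.40 + 17.7% × 698.00 = 686.95
Unemployment Insurance: cap 278512.00 − YTD 278050.00 = 462.00 subject; 6.7% × 462.00 = 30.95
Total withheld: 686.95 + 30.95 = 717.90
Net pay: 6212.00 − 717.90 = 5494.10

5494.10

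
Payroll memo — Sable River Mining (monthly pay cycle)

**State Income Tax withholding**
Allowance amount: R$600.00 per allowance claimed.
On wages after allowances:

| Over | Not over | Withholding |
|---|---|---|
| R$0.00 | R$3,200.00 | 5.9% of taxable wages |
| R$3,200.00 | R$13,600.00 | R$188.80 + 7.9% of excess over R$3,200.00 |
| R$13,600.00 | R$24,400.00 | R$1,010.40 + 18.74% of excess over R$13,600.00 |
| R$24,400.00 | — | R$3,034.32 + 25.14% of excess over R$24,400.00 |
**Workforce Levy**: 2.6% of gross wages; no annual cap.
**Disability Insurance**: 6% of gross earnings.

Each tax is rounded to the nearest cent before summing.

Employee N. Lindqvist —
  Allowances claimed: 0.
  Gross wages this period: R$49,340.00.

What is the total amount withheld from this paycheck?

R$13,547.48

State Income Tax: taxable = R$49,340.00
  R$3,034.32 + 25.14% × (R$49,340.00 − R$24,400.00) = R$3,034.32 + 25.14% × R$24,940.00 = R$9,304.24
Workforce Levy: 2.6% × R$49,340.00 = R$1,282.84
Disability Insurance: 6% × R$49,340.00 = R$2,960.40
Total: R$9,304.24 + R$1,282.84 + R$2,960.40 = R$13,547.48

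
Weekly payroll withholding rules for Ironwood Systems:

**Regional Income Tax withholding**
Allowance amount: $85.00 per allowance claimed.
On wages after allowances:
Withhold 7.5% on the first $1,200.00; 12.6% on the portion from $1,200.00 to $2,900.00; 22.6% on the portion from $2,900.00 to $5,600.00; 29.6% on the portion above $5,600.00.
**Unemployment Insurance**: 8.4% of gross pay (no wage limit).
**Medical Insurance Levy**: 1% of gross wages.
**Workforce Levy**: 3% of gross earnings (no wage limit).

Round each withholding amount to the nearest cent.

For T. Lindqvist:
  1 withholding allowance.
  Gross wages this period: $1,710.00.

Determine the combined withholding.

Regional Income Tax: taxable = $1,710.00 − 1×$85.00 = $1,625.00
  $90.00 + 12.6% × ($1,625.00 − $1,200.00) = $90.00 + 12.6% × $425.00 = $143.55
Unemployment Insurance: 8.4% × $1,710.00 = $143.64
Medical Insurance Levy: 1% × $1,710.00 = $17.10
Workforce Levy: 3% × $1,710.00 = $51.30
Total: $143.55 + $143.64 + $17.10 + $51.30 = $355.59

$355.59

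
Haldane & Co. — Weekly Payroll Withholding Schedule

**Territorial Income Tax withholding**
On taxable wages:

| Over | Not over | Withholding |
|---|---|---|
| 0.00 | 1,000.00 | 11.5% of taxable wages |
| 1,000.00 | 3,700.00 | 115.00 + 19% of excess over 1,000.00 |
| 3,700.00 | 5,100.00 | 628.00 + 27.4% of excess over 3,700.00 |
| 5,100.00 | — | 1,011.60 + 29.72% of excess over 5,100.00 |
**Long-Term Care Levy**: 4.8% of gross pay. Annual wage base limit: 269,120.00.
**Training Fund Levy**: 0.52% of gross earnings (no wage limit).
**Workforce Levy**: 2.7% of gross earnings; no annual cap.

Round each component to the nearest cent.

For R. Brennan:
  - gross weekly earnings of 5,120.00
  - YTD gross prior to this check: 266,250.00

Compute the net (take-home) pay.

Territorial Income Tax: taxable = 5,120.00
  1,011.60 + 29.72% × (5,120.00 − 5,100.00) = 1,011.60 + 29.72% × 20.00 = 1,017.54
Long-Term Care Levy: cap 269,120.00 − YTD 266,250.00 = 2,870.00 subject; 4.8% × 2,870.00 = 137.76
Training Fund Levy: 0.52% × 5,120.00 = 26.62
Workforce Levy: 2.7% × 5,120.00 = 138.24
Total withheld: 1,017.54 + 137.76 + 26.62 + 138.24 = 1,320.16
Net pay: 5,120.00 − 1,320.16 = 3,799.84

3,799.84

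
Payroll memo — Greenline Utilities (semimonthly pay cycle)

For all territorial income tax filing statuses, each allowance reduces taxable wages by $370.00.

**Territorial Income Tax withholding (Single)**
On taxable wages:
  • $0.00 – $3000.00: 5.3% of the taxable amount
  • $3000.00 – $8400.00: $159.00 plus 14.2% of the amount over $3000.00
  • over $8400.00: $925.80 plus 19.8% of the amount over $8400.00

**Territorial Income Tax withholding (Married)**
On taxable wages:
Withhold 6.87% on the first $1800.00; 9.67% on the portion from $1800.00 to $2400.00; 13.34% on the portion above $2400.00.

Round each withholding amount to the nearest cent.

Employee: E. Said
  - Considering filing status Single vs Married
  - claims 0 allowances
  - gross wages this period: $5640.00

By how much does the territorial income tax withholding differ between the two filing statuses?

$80.02

Territorial Income Tax (Single): taxable = $5640.00
  $159.00 + 14.2% × ($5640.00 − $3000.00) = $159.00 + 14.2% × $2640.00 = $533.88
Territorial Income Tax (Married): taxable = $5640.00
  $181.68 + 13.34% × ($5640.00 − $2400.00) = $181.68 + 13.34% × $3240.00 = $613.90
Difference: |$533.88 − $613.90| = $80.02 (higher under Married)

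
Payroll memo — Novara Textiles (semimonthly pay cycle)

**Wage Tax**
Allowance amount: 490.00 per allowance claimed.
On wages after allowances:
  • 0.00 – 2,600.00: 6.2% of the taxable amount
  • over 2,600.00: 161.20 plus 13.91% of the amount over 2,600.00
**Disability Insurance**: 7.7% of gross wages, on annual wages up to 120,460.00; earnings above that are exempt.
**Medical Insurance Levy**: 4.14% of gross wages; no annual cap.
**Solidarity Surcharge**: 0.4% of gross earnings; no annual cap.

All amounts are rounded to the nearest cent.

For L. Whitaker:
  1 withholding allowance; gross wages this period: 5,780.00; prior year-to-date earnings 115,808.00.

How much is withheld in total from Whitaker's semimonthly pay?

1,155.99

Wage Tax: taxable = 5,780.00 − 1×490.00 = 5,290.00
  161.20 + 13.91% × (5,290.00 − 2,600.00) = 161.20 + 13.91% × 2,690.00 = 535.38
Disability Insurance: cap 120,460.00 − YTD 115,808.00 = 4,652.00 subject; 7.7% × 4,652.00 = 358.20
Medical Insurance Levy: 4.14% × 5,780.00 = 239.29
Solidarity Surcharge: 0.4% × 5,780.00 = 23.12
Total: 535.38 + 358.20 + 239.29 + 23.12 = 1,155.99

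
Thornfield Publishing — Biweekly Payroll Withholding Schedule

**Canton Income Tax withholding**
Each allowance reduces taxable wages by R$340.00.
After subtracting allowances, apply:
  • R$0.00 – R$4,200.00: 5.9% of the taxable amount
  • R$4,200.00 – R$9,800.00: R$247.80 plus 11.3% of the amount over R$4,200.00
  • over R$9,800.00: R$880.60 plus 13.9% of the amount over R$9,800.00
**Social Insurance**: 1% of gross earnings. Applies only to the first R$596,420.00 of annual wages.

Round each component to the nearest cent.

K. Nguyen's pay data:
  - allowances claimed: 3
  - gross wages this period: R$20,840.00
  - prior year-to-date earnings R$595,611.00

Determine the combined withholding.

Canton Income Tax: taxable = R$20,840.00 − 3×R$340.00 = R$19,820.00
  R$880.60 + 13.9% × (R$19,820.00 − R$9,800.00) = R$880.60 + 13.9% × R$10,020.00 = R$2,273.38
Social Insurance: cap R$596,420.00 − YTD R$595,611.00 = R$809.00 subject; 1% × R$809.00 = R$8.09
Total: R$2,273.38 + R$8.09 = R$2,281.47

R$2,281.47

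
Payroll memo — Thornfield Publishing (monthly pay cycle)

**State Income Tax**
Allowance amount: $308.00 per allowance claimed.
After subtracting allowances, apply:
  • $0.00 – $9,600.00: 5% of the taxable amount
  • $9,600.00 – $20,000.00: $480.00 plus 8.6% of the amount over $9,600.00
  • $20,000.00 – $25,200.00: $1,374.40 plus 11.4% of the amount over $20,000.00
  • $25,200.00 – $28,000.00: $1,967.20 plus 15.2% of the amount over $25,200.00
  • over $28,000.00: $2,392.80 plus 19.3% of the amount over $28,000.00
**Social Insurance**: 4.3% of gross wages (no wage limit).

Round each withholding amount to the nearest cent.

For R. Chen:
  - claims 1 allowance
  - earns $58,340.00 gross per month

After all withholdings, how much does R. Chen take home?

State Income Tax: taxable = $58,340.00 − 1×$308.00 = $58,032.00
  $2,392.80 + 19.3% × ($58,032.00 − $28,000.00) = $2,392.80 + 19.3% × $30,032.00 = $8,188.98
Social Insurance: 4.3% × $58,340.00 = $2,508.62
Total withheld: $8,188.98 + $2,508.62 = $10,697.60
Net pay: $58,340.00 − $10,697.60 = $47,642.40

$47,642.40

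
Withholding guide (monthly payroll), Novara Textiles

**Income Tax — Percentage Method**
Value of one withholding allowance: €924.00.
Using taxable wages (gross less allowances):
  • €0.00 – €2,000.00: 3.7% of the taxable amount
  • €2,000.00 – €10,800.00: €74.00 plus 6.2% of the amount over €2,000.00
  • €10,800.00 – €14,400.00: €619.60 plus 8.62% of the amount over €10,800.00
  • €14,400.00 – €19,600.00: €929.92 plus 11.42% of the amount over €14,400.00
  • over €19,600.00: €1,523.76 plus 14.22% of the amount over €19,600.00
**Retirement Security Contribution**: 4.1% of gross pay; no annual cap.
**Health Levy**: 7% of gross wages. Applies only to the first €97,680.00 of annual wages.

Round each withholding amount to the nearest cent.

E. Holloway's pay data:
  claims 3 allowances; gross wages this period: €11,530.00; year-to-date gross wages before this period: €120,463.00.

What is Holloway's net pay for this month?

Income Tax: taxable = €11,530.00 − 3×€924.00 = €8,758.00
  €74.00 + 6.2% × (€8,758.00 − €2,000.00) = €74.00 + 6.2% × €6,758.00 = €493.00
Retirement Security Contribution: 4.1% × €11,530.00 = €472.73
Health Levy: YTD €120,463.00 ≥ cap €97,680.00 → €0.00
Total withheld: €493.00 + €472.73 + €0.00 = €965.73
Net pay: €11,530.00 − €965.73 = €10,564.27

€10,564.27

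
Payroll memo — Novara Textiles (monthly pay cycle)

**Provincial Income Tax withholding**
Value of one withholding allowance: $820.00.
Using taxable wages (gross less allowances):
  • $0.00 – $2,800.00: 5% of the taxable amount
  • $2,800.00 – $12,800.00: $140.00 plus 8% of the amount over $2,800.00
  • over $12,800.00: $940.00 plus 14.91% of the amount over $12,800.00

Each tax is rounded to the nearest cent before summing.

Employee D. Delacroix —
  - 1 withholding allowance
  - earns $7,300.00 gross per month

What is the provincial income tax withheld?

Provincial Income Tax: taxable = $7,300.00 − 1×$820.00 = $6,480.00
  $140.00 + 8% × ($6,480.00 − $2,800.00) = $140.00 + 8% × $3,680.00 = $434.40

$434.40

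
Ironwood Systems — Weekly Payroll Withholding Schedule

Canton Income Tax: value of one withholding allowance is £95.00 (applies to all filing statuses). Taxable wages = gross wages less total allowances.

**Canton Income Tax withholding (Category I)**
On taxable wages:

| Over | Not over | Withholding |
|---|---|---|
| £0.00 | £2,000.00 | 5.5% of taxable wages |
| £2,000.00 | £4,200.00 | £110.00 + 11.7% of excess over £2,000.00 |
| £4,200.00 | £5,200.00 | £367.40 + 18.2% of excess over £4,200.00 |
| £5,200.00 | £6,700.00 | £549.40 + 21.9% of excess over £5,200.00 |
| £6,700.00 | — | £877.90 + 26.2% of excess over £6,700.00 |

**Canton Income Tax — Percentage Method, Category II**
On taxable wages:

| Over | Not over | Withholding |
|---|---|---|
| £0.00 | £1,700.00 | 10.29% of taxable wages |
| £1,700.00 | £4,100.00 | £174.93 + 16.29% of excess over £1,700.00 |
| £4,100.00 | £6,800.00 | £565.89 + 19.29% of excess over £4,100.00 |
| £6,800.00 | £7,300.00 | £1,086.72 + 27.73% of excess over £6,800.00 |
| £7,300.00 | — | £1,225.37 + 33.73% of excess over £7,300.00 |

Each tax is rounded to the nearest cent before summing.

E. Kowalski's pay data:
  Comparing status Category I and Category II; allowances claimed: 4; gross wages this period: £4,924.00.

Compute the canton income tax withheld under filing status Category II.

Canton Income Tax (Category II): taxable = £4,924.00 − 4×£95.00 = £4,544.00
  £565.89 + 19.29% × (£4,544.00 − £4,100.00) = £565.89 + 19.29% × £444.00 = £651.54

£651.54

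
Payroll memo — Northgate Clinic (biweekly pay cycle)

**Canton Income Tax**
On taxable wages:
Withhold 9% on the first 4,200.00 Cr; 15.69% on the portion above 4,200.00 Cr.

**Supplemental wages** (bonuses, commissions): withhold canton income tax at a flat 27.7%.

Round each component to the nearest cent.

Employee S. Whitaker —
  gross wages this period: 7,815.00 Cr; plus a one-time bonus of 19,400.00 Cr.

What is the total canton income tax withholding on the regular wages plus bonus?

6,318.99 Cr

Canton Income Tax: taxable = 7,815.00 Cr
  378.00 Cr + 15.69% × (7,815.00 Cr − 4,200.00 Cr) = 378.00 Cr + 15.69% × 3,615.00 Cr = 945.19 Cr
Supplemental (27.7% flat on bonus): 27.7% × 19,400.00 Cr = 5,373.80 Cr
Total canton income tax: 945.19 Cr + 5,373.80 Cr = 6,318.99 Cr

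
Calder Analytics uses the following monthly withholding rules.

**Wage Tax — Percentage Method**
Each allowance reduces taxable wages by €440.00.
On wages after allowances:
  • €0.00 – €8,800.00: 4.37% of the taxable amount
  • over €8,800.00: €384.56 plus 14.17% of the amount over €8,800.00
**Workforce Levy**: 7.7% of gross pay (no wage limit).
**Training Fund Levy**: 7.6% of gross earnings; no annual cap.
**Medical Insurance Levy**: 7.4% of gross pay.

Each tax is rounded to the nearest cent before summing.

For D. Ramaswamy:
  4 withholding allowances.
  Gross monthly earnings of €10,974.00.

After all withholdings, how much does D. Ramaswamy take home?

Wage Tax: taxable = €10,974.00 − 4×€440.00 = €9,214.00
  €384.56 + 14.17% × (€9,214.00 − €8,800.00) = €384.56 + 14.17% × €414.00 = €443.22
Workforce Levy: 7.7% × €10,974.00 = €845.00
Training Fund Levy: 7.6% × €10,974.00 = €834.02
Medical Insurance Levy: 7.4% × €10,974.00 = €812.08
Total withheld: €443.22 + €845.00 + €834.02 + €812.08 = €2,934.32
Net pay: €10,974.00 − €2,934.32 = €8,039.68

€8,039.68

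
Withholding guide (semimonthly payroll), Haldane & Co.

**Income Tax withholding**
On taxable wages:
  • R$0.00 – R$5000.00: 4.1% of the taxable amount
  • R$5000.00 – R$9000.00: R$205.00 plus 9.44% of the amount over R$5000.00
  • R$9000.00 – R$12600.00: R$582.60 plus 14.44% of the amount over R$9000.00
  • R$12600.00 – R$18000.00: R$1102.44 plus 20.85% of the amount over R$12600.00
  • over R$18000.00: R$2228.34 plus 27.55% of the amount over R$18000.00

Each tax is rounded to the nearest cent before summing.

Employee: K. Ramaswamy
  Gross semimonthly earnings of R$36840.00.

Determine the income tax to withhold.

R$7418.76

Income Tax: taxable = R$36840.00
  R$2228.34 + 27.55% × (R$36840.00 − R$18000.00) = R$2228.34 + 27.55% × R$18840.00 = R$7418.76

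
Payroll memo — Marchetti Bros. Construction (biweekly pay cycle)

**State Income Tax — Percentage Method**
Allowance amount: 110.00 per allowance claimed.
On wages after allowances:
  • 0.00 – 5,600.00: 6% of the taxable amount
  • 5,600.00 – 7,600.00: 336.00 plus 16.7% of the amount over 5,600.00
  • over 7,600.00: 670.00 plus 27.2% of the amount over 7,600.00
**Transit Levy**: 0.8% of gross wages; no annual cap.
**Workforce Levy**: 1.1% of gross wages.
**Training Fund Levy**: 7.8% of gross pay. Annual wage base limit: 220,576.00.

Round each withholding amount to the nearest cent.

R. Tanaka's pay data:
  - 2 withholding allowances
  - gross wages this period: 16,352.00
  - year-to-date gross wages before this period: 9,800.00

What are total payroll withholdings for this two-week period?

4,576.85

State Income Tax: taxable = 16,352.00 − 2×110.00 = 16,132.00
  670.00 + 27.2% × (16,132.00 − 7,600.00) = 670.00 + 27.2% × 8,532.00 = 2,990.70
Transit Levy: 0.8% × 16,352.00 = 130.82
Workforce Levy: 1.1% × 16,352.00 = 179.87
Training Fund Levy: 7.8% × 16,352.00 = 1,275.46
Total: 2,990.70 + 130.82 + 179.87 + 1,275.46 = 4,576.85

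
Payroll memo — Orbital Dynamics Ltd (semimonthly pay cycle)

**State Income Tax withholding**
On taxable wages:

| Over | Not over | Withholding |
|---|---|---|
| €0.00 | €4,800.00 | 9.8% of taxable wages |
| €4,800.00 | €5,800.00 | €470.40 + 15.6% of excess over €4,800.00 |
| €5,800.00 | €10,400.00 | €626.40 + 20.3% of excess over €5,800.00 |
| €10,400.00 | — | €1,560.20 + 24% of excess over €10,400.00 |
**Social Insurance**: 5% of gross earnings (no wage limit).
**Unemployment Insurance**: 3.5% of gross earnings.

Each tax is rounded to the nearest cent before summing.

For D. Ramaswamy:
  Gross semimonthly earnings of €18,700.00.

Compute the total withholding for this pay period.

State Income Tax: taxable = €18,700.00
  €1,560.20 + 24% × (€18,700.00 − €10,400.00) = €1,560.20 + 24% × €8,300.00 = €3,552.20
Social Insurance: 5% × €18,700.00 = €935.00
Unemployment Insurance: 3.5% × €18,700.00 = €654.50
Total: €3,552.20 + €935.00 + €654.50 = €5,141.70

€5,141.70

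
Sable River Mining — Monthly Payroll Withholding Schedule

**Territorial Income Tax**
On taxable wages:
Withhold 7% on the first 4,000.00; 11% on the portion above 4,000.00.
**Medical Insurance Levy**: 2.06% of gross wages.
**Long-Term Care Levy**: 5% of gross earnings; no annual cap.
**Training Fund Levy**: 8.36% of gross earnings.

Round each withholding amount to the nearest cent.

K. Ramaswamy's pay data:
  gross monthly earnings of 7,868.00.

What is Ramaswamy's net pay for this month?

5,949.28

Territorial Income Tax: taxable = 7,868.00
  280.00 + 11% × (7,868.00 − 4,000.00) = 280.00 + 11% × 3,868.00 = 705.48
Medical Insurance Levy: 2.06% × 7,868.00 = 162.08
Long-Term Care Levy: 5% × 7,868.00 = 393.40
Training Fund Levy: 8.36% × 7,868.00 = 657.76
Total withheld: 705.48 + 162.08 + 393.40 + 657.76 = 1,918.72
Net pay: 7,868.00 − 1,918.72 = 5,949.28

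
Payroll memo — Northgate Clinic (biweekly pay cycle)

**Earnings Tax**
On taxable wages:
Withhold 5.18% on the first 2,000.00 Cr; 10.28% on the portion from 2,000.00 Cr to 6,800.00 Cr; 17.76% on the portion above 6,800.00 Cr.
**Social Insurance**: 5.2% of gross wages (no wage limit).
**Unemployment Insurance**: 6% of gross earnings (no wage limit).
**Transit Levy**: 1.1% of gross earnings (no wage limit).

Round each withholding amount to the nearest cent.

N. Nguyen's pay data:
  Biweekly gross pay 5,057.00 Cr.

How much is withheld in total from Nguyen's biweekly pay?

Earnings Tax: taxable = 5,057.00 Cr
  103.60 Cr + 10.28% × (5,057.00 Cr − 2,000.00 Cr) = 103.60 Cr + 10.28% × 3,057.00 Cr = 417.86 Cr
Social Insurance: 5.2% × 5,057.00 Cr = 262.96 Cr
Unemployment Insurance: 6% × 5,057.00 Cr = 303.42 Cr
Transit Levy: 1.1% × 5,057.00 Cr = 55.63 Cr
Total: 417.86 Cr + 262.96 Cr + 303.42 Cr + 55.63 Cr = 1,039.87 Cr

1,039.87 Cr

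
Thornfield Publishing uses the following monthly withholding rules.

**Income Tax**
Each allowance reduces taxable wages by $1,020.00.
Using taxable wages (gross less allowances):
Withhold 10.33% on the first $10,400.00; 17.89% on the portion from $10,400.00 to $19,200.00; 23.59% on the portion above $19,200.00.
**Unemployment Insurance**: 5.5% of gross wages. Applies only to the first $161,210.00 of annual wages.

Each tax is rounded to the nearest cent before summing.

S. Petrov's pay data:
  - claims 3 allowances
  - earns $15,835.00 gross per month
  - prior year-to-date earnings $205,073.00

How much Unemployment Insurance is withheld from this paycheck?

$0.00

Unemployment Insurance: YTD $205,073.00 ≥ cap $161,210.00 → $0.00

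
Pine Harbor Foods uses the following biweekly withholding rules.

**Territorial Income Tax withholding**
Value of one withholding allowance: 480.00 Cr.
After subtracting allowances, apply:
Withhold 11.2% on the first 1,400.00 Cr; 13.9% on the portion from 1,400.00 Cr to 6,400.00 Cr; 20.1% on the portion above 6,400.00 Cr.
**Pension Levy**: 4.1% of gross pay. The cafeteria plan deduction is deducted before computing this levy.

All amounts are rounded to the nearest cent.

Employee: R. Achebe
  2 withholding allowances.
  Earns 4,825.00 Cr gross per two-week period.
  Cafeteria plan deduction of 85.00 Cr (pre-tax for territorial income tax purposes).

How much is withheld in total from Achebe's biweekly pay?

681.96 Cr

Territorial Income Tax: taxable = 4,825.00 Cr − 85.00 Cr − 2×480.00 Cr = 3,780.00 Cr
  156.80 Cr + 13.9% × (3,780.00 Cr − 1,400.00 Cr) = 156.80 Cr + 13.9% × 2,380.00 Cr = 487.62 Cr
Pension Levy: 4.1% × 4,740.00 Cr = 194.34 Cr
Total: 487.62 Cr + 194.34 Cr = 681.96 Cr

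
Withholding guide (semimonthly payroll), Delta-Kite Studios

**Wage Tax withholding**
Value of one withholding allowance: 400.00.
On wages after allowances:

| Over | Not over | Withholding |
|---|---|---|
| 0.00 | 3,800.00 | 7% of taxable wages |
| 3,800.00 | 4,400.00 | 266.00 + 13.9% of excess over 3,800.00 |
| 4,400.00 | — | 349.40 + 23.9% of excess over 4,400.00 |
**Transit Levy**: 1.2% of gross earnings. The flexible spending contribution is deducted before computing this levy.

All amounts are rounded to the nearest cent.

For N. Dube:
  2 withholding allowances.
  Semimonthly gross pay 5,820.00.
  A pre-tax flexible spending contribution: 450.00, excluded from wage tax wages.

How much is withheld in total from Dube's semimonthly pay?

454.47

Wage Tax: taxable = 5,820.00 − 450.00 − 2×400.00 = 4,570.00
  349.40 + 23.9% × (4,570.00 − 4,400.00) = 349.40 + 23.9% × 170.00 = 390.03
Transit Levy: 1.2% × 5,370.00 = 64.44
Total: 390.03 + 64.44 = 454.47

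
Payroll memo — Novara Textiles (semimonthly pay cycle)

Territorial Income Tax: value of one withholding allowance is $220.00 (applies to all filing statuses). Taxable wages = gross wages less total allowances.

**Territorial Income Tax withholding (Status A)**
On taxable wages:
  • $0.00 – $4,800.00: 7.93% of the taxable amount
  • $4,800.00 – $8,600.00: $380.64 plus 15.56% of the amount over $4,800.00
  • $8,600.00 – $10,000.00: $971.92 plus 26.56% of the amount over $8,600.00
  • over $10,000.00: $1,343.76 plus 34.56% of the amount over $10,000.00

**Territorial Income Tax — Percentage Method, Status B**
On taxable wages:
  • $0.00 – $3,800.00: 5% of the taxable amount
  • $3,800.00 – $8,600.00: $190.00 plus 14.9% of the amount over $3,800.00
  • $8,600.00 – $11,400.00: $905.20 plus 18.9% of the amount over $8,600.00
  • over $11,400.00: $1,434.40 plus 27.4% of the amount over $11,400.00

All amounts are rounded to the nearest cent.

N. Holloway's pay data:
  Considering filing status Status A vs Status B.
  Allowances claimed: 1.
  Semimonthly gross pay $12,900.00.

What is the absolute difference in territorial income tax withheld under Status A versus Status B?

Territorial Income Tax (Status A): taxable = $12,900.00 − 1×$220.00 = $12,680.00
  $1,343.76 + 34.56% × ($12,680.00 − $10,000.00) = $1,343.76 + 34.56% × $2,680.00 = $2,269.97
Territorial Income Tax (Status B): taxable = $12,900.00 − 1×$220.00 = $12,680.00
  $1,434.40 + 27.4% × ($12,680.00 − $11,400.00) = $1,434.40 + 27.4% × $1,280.00 = $1,785.12
Difference: |$2,269.97 − $1,785.12| = $484.85 (higher under Status A)

$484.85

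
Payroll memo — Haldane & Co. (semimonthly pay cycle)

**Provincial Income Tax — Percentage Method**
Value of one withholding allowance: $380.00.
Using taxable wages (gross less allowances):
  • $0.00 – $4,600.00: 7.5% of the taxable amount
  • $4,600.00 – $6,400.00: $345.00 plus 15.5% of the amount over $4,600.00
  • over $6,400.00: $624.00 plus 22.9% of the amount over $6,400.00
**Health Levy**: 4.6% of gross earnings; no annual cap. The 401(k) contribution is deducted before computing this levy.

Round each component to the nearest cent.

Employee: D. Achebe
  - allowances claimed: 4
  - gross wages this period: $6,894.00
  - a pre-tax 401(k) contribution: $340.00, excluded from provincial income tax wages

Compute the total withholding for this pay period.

$713.75

Provincial Income Tax: taxable = $6,894.00 − $340.00 − 4×$380.00 = $5,034.00
  $345.00 + 15.5% × ($5,034.00 − $4,600.00) = $345.00 + 15.5% × $434.00 = $412.27
Health Levy: 4.6% × $6,554.00 = $301.48
Total: $412.27 + $301.48 = $713.75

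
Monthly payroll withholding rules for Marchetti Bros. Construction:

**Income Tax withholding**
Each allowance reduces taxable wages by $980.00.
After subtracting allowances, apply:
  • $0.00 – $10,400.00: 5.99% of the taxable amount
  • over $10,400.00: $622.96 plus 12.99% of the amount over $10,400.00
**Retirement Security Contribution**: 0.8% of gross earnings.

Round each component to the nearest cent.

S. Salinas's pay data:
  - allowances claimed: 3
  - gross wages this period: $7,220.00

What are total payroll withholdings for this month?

$314.13

Income Tax: taxable = $7,220.00 − 3×$980.00 = $4,280.00
  5.99% × $4,280.00 = $256.37
Retirement Security Contribution: 0.8% × $7,220.00 = $57.76
Total: $256.37 + $57.76 = $314.13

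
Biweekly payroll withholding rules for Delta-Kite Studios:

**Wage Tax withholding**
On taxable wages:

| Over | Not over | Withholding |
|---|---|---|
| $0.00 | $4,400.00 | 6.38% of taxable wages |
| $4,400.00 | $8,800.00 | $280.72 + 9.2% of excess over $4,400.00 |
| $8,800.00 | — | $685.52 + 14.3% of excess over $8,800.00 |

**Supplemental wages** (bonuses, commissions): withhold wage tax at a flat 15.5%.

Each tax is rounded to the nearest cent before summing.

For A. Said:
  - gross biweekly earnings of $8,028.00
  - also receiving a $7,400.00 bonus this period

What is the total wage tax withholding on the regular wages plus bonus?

Wage Tax: taxable = $8,028.00
  $280.72 + 9.2% × ($8,028.00 − $4,400.00) = $280.72 + 9.2% × $3,628.00 = $614.50
Supplemental (15.5% flat on bonus): 15.5% × $7,400.00 = $1,147.00
Total wage tax: $614.50 + $1,147.00 = $1,761.50

$1,761.50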